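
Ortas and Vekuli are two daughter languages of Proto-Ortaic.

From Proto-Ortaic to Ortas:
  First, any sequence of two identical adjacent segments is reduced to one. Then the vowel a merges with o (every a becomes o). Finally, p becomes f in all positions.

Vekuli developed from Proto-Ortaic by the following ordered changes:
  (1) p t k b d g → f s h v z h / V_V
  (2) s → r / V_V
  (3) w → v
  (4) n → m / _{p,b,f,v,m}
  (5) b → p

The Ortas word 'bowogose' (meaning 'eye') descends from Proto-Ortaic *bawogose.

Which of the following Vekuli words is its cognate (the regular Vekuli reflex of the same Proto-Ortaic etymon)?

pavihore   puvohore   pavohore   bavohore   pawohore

Vekuli: *bawogose > bawohose > bawohore > bavohore > pavohore  (by intervocalic lenition, rhotacism, unconditioned shift, unconditioned shift)
Only 'pavohore' matches the regular Vekuli development of *bawogose.

pavohore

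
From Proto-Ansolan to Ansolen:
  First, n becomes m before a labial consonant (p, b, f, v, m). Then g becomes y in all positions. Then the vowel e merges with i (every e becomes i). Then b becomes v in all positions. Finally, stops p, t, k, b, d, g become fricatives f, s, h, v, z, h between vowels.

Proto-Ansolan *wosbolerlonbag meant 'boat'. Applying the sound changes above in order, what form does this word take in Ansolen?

Ansolen: start from *wosbolerlonbag.
  rule 1 (nasal place assimilation): wosbolerlonbag → wosbolerlombag
  rule 2 (unconditioned shift): wosbolerlombag → wosbolerlombay
  rule 3 (vowel merger): wosbolerlombay → wosbolirlombay
  rule 4 (unconditioned shift): wosbolirlombay → wosvolirlomvay
  rule 5: no change — wosvolirlomvay
  ⇒ Ansolen wosvolirlomvay

wosvolirlomvay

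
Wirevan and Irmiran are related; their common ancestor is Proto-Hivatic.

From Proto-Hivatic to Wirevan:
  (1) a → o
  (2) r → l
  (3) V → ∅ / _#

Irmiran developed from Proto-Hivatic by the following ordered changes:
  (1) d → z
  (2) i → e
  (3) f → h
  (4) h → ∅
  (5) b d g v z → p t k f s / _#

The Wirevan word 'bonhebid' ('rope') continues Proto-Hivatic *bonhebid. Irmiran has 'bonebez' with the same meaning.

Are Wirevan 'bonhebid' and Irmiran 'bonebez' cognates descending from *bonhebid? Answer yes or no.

Derive the expected Irmiran reflex of *bonhebid:
Irmiran: *bonhebid
  bonhebid → bonhebiz   [unconditioned shift]
  bonhebiz → bonhebez   [vowel merger]
  bonhebez (rule 3 does not apply)
  bonhebez → bonebez   [h-loss]
  bonebez → bonebes   [final devoicing]
  giving Irmiran bonebes.
The regular Irmiran reflex would be 'bonebes', but the attested form is 'bonebez'. The correspondence is irregular, so they are not cognates (the Irmiran form has a different source).

no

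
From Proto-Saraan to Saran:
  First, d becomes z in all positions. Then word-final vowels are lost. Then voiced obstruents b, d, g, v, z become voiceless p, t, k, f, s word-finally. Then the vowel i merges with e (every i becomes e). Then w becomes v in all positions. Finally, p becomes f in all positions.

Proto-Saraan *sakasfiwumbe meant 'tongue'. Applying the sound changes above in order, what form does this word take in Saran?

Saran: start from *sakasfiwumbe.
  rule 1: no change — sakasfiwumbe
  rule 2 (apocope): sakasfiwumbe → sakasfiwumb
  rule 3 (final devoicing): sakasfiwumb → sakasfiwump
  rule 4 (vowel merger): sakasfiwump → sakasfewump
  rule 5 (unconditioned shift): sakasfewump → sakasfevump
  rule 6 (unconditioned shift): sakasfevump → sakasfevumf
  ⇒ Saran sakasfevumf

sakasfevumf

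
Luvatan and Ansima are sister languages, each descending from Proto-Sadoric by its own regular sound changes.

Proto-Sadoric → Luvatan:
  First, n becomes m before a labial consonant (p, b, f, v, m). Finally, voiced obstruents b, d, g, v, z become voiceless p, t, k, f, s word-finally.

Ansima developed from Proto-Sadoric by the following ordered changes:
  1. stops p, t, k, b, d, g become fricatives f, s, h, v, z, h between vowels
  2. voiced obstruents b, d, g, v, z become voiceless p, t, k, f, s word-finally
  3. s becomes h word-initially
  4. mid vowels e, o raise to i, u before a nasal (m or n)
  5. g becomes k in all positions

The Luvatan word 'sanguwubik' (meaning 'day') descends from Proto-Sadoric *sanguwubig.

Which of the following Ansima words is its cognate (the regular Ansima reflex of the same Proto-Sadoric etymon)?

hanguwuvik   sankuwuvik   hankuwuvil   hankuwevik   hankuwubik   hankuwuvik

Ansima: *sanguwubig > sanguwuvig > sanguwuvik > hanguwuvik > hankuwuvik  (by intervocalic lenition, final devoicing, debuccalisation, unconditioned shift)
Only 'hankuwuvik' matches the regular Ansima development of *sanguwubig.

hankuwuvik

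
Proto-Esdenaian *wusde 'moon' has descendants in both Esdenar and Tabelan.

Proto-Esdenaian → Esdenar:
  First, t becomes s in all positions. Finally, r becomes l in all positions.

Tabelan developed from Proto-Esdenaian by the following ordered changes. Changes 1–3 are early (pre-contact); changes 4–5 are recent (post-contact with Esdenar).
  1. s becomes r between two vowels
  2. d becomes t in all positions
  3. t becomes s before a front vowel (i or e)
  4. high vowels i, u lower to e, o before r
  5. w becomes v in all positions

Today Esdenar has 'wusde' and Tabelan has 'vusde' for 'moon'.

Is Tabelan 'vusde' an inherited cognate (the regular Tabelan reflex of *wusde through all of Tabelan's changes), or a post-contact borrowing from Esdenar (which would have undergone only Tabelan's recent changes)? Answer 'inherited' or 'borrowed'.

borrowed

If inherited, *wusde would pass through all of Tabelan's changes:
Tabelan: start from *wusde.
  rule 1: no change — wusde
  rule 2 (unconditioned shift): wusde → wuste
  rule 3 (palatalisation): wuste → wusse
  rule 4: no change — wusse
  rule 5 (unconditioned shift): wusse → vusse
  ⇒ Tabelan vusse
If borrowed from Esdenar 'wusde' after the early changes, it would undergo only the recent ones:
  rule 4 (pre-rhotic lowering): no change (wusde)
  rule 5 (unconditioned shift): wusde → vusde
  ⇒ as a loan: vusde
Tabelan 'vusde' matches the loan outcome 'vusde', not the inherited 'vusse' — it skipped the early Tabelan changes, so it was borrowed from Esdenar.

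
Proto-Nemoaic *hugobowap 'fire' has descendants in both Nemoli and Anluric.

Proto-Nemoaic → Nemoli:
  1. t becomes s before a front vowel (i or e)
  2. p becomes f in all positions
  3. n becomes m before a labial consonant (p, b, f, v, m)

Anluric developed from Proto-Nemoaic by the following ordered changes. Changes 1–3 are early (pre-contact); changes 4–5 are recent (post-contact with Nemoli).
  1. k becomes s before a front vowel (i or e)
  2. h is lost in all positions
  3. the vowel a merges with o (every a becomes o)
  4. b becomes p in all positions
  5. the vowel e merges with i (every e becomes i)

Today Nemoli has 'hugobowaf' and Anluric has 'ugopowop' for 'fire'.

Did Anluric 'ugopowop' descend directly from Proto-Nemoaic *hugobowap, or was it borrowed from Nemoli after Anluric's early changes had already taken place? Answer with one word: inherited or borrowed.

inherited

If inherited, *hugobowap would pass through all of Anluric's changes:
Anluric: *hugobowap
  hugobowap (rule 1 does not apply)
  hugobowap → ugobowap   [h-loss]
  ugobowap → ugobowop   [vowel merger]
  ugobowop → ugopowop   [unconditioned shift]
  ugopowop (rule 5 does not apply)
  giving Anluric ugopowop.
If borrowed from Nemoli 'hugobowaf' after the early changes, it would undergo only the recent ones:
  rule 4 (unconditioned shift): hugobowaf → hugopowaf
  rule 5 (vowel merger): no change (hugopowaf)
  ⇒ as a loan: hugopowaf
Anluric 'ugopowop' matches the inherited outcome exactly, so it is an inherited cognate, not a loan.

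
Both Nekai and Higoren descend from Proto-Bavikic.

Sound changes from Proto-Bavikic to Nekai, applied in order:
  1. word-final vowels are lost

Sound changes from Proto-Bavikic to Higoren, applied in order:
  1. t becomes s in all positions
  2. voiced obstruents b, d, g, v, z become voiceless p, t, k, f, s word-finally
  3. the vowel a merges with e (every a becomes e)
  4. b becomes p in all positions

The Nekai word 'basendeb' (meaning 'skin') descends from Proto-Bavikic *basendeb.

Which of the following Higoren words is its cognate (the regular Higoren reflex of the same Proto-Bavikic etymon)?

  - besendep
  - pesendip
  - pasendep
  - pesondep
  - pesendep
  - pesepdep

Higoren: *basendeb > basendep > besendep > pesendep  (by final devoicing, vowel merger, unconditioned shift)

pesendep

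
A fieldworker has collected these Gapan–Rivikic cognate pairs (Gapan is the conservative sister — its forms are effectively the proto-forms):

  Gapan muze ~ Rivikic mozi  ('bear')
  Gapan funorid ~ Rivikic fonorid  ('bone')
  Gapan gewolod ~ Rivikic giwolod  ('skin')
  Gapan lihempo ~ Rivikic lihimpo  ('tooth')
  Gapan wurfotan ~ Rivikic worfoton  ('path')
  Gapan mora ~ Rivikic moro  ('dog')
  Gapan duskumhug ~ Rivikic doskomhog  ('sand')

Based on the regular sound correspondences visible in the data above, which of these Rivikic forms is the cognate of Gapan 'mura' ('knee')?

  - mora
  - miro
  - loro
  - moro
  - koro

moro

wurfotan ~ worfoton — Gapan u corresponds to Rivikic o after a consonant, before r.
mora ~ moro — Gapan a corresponds to Rivikic o word-finally.
Applying these to Gapan 'mura':
  mura → mora   (u→o after a consonant, before r)
  mora → moro   (a→o word-finally)
So the Rivikic cognate is 'moro'.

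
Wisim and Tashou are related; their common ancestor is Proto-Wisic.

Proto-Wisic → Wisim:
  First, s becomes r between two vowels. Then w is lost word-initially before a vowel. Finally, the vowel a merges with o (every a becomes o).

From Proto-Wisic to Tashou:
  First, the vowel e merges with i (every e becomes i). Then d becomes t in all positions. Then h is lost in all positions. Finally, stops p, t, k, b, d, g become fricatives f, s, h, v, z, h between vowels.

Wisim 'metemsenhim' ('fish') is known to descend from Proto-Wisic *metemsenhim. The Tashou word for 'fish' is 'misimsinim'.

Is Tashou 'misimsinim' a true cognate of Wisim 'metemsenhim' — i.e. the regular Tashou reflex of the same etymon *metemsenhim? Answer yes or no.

yes

Derive the expected Tashou reflex of *metemsenhim:
Tashou: *metemsenhim
  metemsenhim → mitimsinhim   [vowel merger]
  mitimsinhim (rule 2 does not apply)
  mitimsinhim → mitimsinim   [h-loss]
  mitimsinim → misimsinim   [intervocalic lenition]
  giving Tashou misimsinim.
Tashou 'misimsinim' matches the regular reflex exactly, so the pair is cognate.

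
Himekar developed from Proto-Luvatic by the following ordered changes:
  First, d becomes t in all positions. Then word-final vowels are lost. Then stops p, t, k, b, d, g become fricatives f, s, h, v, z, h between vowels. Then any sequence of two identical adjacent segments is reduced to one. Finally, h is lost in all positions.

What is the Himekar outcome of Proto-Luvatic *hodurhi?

Himekar: start from *hodurhi.
  rule 1 (unconditioned shift): hodurhi → hoturhi
  rule 2 (apocope): hoturhi → hoturh
  rule 3 (intervocalic lenition): hoturh → hosurh
  rule 4: no change — hosurh
  rule 5 (h-loss): hosurh → osur
  ⇒ Himekar osur

osur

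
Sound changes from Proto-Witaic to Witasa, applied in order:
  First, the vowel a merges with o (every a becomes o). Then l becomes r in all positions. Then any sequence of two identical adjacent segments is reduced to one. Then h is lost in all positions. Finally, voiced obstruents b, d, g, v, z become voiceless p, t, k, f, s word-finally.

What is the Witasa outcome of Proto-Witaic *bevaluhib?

bevoruip

Witasa: start from *bevaluhib.
  rule 1 (vowel merger): bevaluhib → bevoluhib
  rule 2 (unconditioned shift): bevoluhib → bevoruhib
  rule 3: no change — bevoruhib
  rule 4 (h-loss): bevoruhib → bevoruib
  rule 5 (final devoicing): bevoruib → bevoruip
  ⇒ Witasa bevoruip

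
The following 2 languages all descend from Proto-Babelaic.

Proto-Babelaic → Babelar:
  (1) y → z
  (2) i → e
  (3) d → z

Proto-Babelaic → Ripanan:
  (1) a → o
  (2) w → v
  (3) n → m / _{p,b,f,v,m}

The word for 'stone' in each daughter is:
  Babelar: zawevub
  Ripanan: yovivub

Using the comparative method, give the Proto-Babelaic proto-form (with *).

Position 1: Babelar has z, Ripanan has y. Ripanan preserves y here (none of its changes turn any other segment into y), so the proto-segment is *y.
Position 3: Babelar has w, Ripanan has v. Babelar preserves w here (none of its changes turn any other segment into w), so the proto-segment is *w.
Position 4: Babelar has e, Ripanan has i. Ripanan preserves i here (none of its changes turn any other segment into i), so the proto-segment is *i.
Continuing position by position gives *yawivub; check it forward:
Babelar: *yawivub
  yawivub → zawivub   [unconditioned shift]
  zawivub → zawevub   [vowel merger]
  zawevub (rule 3 does not apply)
  giving Babelar zawevub.
Ripanan: *yawivub
  yawivub → yowivub   [vowel merger]
  yowivub → yovivub   [unconditioned shift]
  yovivub (rule 3 does not apply)
  giving Ripanan yovivub.
Only *yawivub yields all of Babelar zawevub, Ripanan yovivub.

*yawivub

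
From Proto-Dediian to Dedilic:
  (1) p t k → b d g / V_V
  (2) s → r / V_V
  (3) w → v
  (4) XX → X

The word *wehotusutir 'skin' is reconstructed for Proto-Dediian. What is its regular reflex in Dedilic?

Dedilic: *wehotusutir > wehodusudir > wehodurudir > vehodurudir  (by intervocalic voicing, rhotacism, unconditioned shift)

vehodurudir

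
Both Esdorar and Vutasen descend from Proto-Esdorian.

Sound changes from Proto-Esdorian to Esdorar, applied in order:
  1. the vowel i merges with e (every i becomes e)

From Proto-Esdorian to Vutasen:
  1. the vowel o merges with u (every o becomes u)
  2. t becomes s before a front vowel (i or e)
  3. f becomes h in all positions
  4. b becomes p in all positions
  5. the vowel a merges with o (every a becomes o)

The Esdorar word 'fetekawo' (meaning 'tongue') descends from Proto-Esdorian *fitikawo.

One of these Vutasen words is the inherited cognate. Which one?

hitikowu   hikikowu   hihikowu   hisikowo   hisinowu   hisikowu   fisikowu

Vutasen: start from *fitikawo.
  rule 1 (vowel merger): fitikawo → fitikawu
  rule 2 (palatalisation): fitikawu → fisikawu
  rule 3 (unconditioned shift): fisikawu → hisikawu
  rule 4: no change — hisikawu
  rule 5 (vowel merger): hisikawu → hisikowu
  ⇒ Vutasen hisikowu
Among the options, 'hisikowu' alone shows every Vutasen change applied in order.

hisikowu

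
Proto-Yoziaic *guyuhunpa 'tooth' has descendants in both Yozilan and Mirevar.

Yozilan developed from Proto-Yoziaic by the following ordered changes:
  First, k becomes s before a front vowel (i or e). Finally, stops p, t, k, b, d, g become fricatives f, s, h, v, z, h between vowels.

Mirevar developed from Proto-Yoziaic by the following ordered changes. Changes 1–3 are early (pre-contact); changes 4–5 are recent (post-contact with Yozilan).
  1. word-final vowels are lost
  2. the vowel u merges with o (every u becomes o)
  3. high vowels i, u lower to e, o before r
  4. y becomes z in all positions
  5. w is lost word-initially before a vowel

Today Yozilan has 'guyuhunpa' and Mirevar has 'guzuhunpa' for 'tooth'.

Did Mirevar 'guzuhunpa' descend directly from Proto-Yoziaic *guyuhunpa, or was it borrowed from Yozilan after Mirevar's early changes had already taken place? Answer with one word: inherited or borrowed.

If inherited, *guyuhunpa would pass through all of Mirevar's changes:
Mirevar: *guyuhunpa > guyuhunp > goyohonp > gozohonp  (by apocope, vowel merger, unconditioned shift)
If borrowed from Yozilan 'guyuhunpa' after the early changes, it would undergo only the recent ones:
  rule 4 (unconditioned shift): guyuhunpa → guzuhunpa
  rule 5 (glide loss): no change (guzuhunpa)
  ⇒ as a loan: guzuhunpa
Mirevar 'guzuhunpa' matches the loan outcome 'guzuhunpa', not the inherited 'gozohonp' — it skipped the early Mirevar changes, so it was borrowed from Yozilan.

borrowed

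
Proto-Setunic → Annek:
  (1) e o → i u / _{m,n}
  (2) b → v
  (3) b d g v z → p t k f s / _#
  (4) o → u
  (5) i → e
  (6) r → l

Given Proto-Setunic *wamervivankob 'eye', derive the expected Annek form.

Annek: *wamervivankob
  wamervivankob (rule 1 does not apply)
  wamervivankob → wamervivankov   [unconditioned shift]
  wamervivankov → wamervivankof   [final devoicing]
  wamervivankof → wamervivankuf   [vowel merger]
  wamervivankuf → wamervevankuf   [vowel merger]
  wamervevankuf → wamelvevankuf   [unconditioned shift]
  giving Annek wamelvevankuf.

wamelvevankuf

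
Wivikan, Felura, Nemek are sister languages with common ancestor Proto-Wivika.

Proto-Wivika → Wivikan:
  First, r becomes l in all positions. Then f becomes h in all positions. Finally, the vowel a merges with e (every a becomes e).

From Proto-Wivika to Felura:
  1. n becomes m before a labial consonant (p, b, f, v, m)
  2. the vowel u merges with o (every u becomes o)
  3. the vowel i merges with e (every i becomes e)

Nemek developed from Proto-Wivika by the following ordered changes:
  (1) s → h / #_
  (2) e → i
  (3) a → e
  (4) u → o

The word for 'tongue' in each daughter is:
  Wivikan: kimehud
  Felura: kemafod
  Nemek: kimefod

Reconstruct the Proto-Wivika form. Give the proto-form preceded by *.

*kimafud

Position 4: Wivikan has e, Felura has a, Nemek has e. Felura preserves a here (none of its changes turn any other segment into a), so the proto-segment is *a.
Position 5: Wivikan has h, Felura has f, Nemek has f. Felura preserves f here (none of its changes turn any other segment into f), so the proto-segment is *f.
Continuing position by position gives *kimafud; check it forward:
Wivikan: *kimafud
  kimafud (rule 1 does not apply)
  kimafud → kimahud   [unconditioned shift]
  kimahud → kimehud   [vowel merger]
  giving Wivikan kimehud.
Felura: start from *kimafud.
  rule 1: no change — kimafud
  rule 2 (vowel merger): kimafud → kimafod
  rule 3 (vowel merger): kimafod → kemafod
  ⇒ Felura kemafod
Nemek: start from *kimafud.
  rule 1: no change — kimafud
  rule 2: no change — kimafud
  rule 3 (vowel merger): kimafud → kimefud
  rule 4 (vowel merger): kimefud → kimefod
  ⇒ Nemek kimefod
No other proto-form is consistent with every reflex, so the reconstruction is *kimafud.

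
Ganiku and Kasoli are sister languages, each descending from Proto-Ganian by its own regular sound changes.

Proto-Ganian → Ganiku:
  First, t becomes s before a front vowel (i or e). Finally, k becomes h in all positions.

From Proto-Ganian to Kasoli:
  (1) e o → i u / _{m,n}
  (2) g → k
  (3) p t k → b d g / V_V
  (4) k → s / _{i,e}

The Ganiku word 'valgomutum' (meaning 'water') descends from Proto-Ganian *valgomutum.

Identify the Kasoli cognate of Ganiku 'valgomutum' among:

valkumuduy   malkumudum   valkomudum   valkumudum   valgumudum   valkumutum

valkumudum

Kasoli: *valgomutum > valgumutum > valkumutum > valkumudum  (by pre-nasal raising, unconditioned shift, intervocalic voicing)
The other candidates each miss or misapply at least one Kasoli change.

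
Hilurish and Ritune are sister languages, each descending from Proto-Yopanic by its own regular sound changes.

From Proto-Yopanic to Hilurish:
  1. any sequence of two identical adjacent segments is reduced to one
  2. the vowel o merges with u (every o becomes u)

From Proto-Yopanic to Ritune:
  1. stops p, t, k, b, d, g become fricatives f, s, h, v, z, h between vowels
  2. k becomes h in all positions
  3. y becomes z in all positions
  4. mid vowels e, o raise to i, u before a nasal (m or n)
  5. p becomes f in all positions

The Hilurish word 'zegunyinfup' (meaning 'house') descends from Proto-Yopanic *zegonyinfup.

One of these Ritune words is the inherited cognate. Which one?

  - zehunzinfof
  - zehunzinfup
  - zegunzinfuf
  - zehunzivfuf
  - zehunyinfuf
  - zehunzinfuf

zehunzinfuf

Ritune: *zegonyinfup > zehonyinfup > zehonzinfup > zehunzinfup > zehunzinfuf  (by intervocalic lenition, unconditioned shift, pre-nasal raising, unconditioned shift)
The other candidates each miss or misapply at least one Ritune change.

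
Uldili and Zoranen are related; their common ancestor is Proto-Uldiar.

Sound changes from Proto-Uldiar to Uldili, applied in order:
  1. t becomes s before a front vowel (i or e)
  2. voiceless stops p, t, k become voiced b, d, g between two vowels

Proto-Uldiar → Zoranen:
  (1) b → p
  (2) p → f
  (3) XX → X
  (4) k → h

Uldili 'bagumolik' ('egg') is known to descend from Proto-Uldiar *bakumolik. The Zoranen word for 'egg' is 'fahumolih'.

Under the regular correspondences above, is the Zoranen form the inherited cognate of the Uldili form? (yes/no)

yes

Derive the expected Zoranen reflex of *bakumolik:
Zoranen: *bakumolik > pakumolik > fakumolik > fahumolih  (by unconditioned shift, unconditioned shift, unconditioned shift)
Zoranen 'fahumolih' matches the regular reflex exactly, so the pair is cognate.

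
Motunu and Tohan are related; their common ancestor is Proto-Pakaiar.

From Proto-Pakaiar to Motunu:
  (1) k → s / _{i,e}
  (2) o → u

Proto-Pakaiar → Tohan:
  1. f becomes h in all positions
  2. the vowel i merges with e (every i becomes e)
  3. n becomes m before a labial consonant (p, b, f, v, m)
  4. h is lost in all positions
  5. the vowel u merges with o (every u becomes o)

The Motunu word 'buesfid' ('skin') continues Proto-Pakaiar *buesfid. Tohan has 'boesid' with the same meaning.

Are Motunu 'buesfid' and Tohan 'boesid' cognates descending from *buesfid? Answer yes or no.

no

Derive the expected Tohan reflex of *buesfid:
Tohan: *buesfid
  buesfid → bueshid   [unconditioned shift]
  bueshid → bueshed   [vowel merger]
  bueshed (rule 3 does not apply)
  bueshed → buesed   [h-loss]
  buesed → boesed   [vowel merger]
  giving Tohan boesed.
The regular Tohan reflex would be 'boesed', but the attested form is 'boesid'. The correspondence is irregular, so they are not cognates (the Tohan form has a different source).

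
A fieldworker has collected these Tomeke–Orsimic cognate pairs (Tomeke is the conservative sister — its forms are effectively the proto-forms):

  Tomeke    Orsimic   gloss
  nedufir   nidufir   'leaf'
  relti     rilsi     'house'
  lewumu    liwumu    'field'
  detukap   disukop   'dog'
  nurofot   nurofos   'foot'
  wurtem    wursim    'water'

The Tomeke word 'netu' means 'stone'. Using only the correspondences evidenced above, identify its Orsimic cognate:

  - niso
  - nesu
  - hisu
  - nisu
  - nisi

nisu

nedufir ~ nidufir, relti ~ rilsi — Tomeke e corresponds to Orsimic i after a consonant, before a consonant other than r, m, n, p, b, f, v.
detukap ~ disukop — Tomeke t corresponds to Orsimic s between vowels (before a back vowel).
Applying these to Tomeke 'netu':
  netu → nitu   (e→i after a consonant, before a consonant other than r, m, n, p, b, f, v)
  nitu → nisu   (t→s between vowels (before a back vowel))
So the Orsimic cognate is 'nisu'.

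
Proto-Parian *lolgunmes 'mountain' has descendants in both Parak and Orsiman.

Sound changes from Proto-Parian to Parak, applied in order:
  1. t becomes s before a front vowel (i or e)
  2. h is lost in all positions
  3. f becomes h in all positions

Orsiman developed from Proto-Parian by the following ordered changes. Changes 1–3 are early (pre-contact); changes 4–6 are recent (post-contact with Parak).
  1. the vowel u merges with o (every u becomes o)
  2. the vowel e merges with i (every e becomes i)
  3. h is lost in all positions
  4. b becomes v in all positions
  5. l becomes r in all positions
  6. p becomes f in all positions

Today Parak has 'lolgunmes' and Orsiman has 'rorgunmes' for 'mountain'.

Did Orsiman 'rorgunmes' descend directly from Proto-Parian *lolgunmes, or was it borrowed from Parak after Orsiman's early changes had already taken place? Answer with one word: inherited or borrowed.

If inherited, *lolgunmes would pass through all of Orsiman's changes:
Orsiman: start from *lolgunmes.
  rule 1 (vowel merger): lolgunmes → lolgonmes
  rule 2 (vowel merger): lolgonmes → lolgonmis
  rule 3: no change — lolgonmis
  rule 4: no change — lolgonmis
  rule 5 (unconditioned shift): lolgonmis → rorgonmis
  rule 6: no change — rorgonmis
  ⇒ Orsiman rorgonmis
If borrowed from Parak 'lolgunmes' after the early changes, it would undergo only the recent ones:
  rule 4 (unconditioned shift): no change (lolgunmes)
  rule 5 (unconditioned shift): lolgunmes → rorgunmes
  rule 6 (unconditioned shift): no change (rorgunmes)
  ⇒ as a loan: rorgunmes
Orsiman 'rorgunmes' matches the loan outcome 'rorgunmes', not the inherited 'rorgonmis' — it skipped the early Orsiman changes, so it was borrowed from Parak.

borrowed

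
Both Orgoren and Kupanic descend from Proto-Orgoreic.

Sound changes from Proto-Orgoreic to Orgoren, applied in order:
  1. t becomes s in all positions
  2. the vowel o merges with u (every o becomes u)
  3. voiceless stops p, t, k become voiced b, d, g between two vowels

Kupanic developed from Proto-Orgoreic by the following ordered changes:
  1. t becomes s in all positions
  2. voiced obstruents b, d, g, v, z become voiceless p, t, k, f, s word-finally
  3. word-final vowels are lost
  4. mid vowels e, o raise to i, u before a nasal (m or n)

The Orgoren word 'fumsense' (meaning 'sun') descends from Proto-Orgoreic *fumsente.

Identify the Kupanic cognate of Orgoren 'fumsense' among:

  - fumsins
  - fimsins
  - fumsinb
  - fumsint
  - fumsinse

Kupanic: start from *fumsente.
  rule 1 (unconditioned shift): fumsente → fumsense
  rule 2: no change — fumsense
  rule 3 (apocope): fumsense → fumsens
  rule 4 (pre-nasal raising): fumsens → fumsins
  ⇒ Kupanic fumsins
Among the options, 'fumsins' alone shows every Kupanic change applied in order.

fumsins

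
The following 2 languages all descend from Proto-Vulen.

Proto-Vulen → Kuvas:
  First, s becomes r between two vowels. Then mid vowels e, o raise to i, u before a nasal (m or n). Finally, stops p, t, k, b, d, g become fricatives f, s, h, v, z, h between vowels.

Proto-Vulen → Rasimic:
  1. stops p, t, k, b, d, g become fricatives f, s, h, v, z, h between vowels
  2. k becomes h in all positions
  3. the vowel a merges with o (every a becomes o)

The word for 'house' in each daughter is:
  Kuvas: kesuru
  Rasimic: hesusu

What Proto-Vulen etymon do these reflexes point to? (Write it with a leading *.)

Position 5: Kuvas has r, Rasimic has s. Taking the neighbouring segments as reconstructed: Kuvas r could go back to *s or *r; Rasimic s could go back to *t or *s — the one source consistent with every daughter is *s.
Position 3: Kuvas has s, Rasimic has s. Taking the neighbouring segments as reconstructed: Kuvas s can only go back to *t; Rasimic s could go back to *t or *s — the one source consistent with every daughter is *t.
Position 1: Kuvas has k, Rasimic has h. Kuvas preserves k here (none of its changes turn any other segment into k), so the proto-segment is *k.
Verify the candidate proto-form against each daughter:
Kuvas: *ketusu
  ketusu → keturu   [rhotacism]
  keturu (rule 2 does not apply)
  keturu → kesuru   [intervocalic lenition]
  giving Kuvas kesuru.
Rasimic: *ketusu > kesusu > hesusu  (by intervocalic lenition, unconditioned shift)
No other proto-form is consistent with every reflex, so the reconstruction is *ketusu.

*ketusu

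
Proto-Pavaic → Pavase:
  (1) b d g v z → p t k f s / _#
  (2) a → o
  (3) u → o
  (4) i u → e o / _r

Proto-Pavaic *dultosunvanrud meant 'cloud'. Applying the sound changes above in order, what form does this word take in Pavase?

Pavase: *dultosunvanrud > dultosunvanrut > dultosunvonrut > doltosonvonrot  (by final devoicing, vowel merger, vowel merger)

doltosonvonrot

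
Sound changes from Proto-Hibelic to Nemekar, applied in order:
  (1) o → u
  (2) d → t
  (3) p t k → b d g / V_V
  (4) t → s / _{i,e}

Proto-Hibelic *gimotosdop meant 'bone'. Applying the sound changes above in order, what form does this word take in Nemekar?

Nemekar: *gimotosdop > gimutusdup > gimutustup > gimudustup  (by vowel merger, unconditioned shift, intervocalic voicing)

gimudustup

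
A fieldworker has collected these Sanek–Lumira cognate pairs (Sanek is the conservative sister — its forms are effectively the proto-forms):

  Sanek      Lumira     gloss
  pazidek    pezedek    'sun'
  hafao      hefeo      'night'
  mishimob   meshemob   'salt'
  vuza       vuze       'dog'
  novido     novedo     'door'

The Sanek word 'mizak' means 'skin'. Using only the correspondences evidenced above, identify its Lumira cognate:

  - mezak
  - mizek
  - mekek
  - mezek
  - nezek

pazidek ~ pezedek, mishimob ~ meshemob — Sanek i corresponds to Lumira e after a consonant, before a consonant other than r, m, n, p, b, f, v.
pazidek ~ pezedek — Sanek a corresponds to Lumira e after a consonant, before a consonant other than r, m, n, p, b, f, v.
Applying these to Sanek 'mizak':
  mizak → mezak   (i→e after a consonant, before a consonant other than r, m, n, p, b, f, v)
  mezak → mezek   (a→e after a consonant, before a consonant other than r, m, n, p, b, f, v)
So the Lumira cognate is 'mezek'.

mezek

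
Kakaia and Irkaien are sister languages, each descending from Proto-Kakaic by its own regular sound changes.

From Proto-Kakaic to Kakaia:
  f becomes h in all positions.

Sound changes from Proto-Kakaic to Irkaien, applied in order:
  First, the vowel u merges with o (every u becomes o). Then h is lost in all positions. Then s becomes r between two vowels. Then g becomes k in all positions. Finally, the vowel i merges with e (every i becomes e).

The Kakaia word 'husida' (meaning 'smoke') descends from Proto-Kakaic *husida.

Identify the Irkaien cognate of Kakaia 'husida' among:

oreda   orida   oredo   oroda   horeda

Irkaien: *husida
  husida → hosida   [vowel merger]
  hosida → osida   [h-loss]
  osida → orida   [rhotacism]
  orida (rule 4 does not apply)
  orida → oreda   [vowel merger]
  giving Irkaien oreda.
Among the options, 'oreda' alone shows every Irkaien change applied in order.

oreda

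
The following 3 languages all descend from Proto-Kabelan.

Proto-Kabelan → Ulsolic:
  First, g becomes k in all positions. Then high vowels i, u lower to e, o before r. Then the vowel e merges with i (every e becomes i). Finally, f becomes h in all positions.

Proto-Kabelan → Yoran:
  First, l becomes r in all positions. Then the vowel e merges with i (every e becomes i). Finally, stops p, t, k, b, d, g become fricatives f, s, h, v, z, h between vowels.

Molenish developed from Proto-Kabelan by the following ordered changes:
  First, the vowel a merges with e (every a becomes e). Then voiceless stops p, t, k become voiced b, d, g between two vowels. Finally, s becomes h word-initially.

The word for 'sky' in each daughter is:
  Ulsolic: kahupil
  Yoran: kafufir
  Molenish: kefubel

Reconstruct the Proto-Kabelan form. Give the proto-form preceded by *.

Position 2: Ulsolic has a, Yoran has a, Molenish has e. Ulsolic preserves a here (none of its changes turn any other segment into a), so the proto-segment is *a.
Position 6: Ulsolic has i, Yoran has i, Molenish has e. Taking the neighbouring segments as reconstructed: Ulsolic i could go back to *e or *i; Yoran i could go back to *e or *i; Molenish e could go back to *a or *e — the one source consistent with every daughter is *e.
Position 3: Ulsolic has h, Yoran has f, Molenish has f. Molenish preserves f here (none of its changes turn any other segment into f), so the proto-segment is *f.
Verify the candidate proto-form against each daughter:
Ulsolic: start from *kafupel.
  rule 1: no change — kafupel
  rule 2: no change — kafupel
  rule 3 (vowel merger): kafupel → kafupil
  rule 4 (unconditioned shift): kafupil → kahupil
  ⇒ Ulsolic kahupil
Yoran: start from *kafupel.
  rule 1 (unconditioned shift): kafupel → kafuper
  rule 2 (vowel merger): kafuper → kafupir
  rule 3 (intervocalic lenition): kafupir → kafufir
  ⇒ Yoran kafufir
Molenish: start from *kafupel.
  rule 1 (vowel merger): kafupel → kefupel
  rule 2 (intervocalic voicing): kefupel → kefubel
  rule 3: no change — kefubel
  ⇒ Molenish kefubel
No other proto-form is consistent with every reflex, so the reconstruction is *kafupel.

*kafupel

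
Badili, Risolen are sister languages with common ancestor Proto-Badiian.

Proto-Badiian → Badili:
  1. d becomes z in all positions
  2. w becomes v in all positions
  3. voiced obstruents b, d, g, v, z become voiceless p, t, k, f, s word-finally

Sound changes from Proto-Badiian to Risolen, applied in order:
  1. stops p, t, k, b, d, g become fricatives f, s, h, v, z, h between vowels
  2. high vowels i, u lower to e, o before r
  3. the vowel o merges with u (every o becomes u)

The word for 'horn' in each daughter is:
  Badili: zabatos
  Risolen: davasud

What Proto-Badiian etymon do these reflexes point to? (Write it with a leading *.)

*dabatod

Position 7: Badili has s, Risolen has d. Risolen preserves d here (none of its changes turn any other segment into d), so the proto-segment is *d.
Position 6: Badili has o, Risolen has u. Badili preserves o here (none of its changes turn any other segment into o), so the proto-segment is *o.
Position 1: Badili has z, Risolen has d. Risolen preserves d here (none of its changes turn any other segment into d), so the proto-segment is *d.
Continuing position by position gives *dabatod; check it forward:
Badili: *dabatod > zabatoz > zabatos  (by unconditioned shift, final devoicing)
Risolen: start from *dabatod.
  rule 1 (intervocalic lenition): dabatod → davasod
  rule 2: no change — davasod
  rule 3 (vowel merger): davasod → davasud
  ⇒ Risolen davasud
No other proto-form is consistent with every reflex, so the reconstruction is *dabatod.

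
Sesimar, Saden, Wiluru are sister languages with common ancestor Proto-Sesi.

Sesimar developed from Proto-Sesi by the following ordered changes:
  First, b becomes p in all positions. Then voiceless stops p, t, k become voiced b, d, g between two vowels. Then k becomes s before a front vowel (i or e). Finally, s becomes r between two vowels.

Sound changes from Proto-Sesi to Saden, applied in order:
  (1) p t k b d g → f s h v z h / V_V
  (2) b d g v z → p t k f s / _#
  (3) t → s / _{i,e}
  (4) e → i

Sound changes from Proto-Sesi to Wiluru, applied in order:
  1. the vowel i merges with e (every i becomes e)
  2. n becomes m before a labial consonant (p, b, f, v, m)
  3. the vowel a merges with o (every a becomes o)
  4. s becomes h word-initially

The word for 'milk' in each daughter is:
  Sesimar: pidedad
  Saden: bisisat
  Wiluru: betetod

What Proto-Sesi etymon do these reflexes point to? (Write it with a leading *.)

*bitetad

Position 3: Sesimar has d, Saden has s, Wiluru has t. Wiluru preserves t here (none of its changes turn any other segment into t), so the proto-segment is *t.
Position 2: Sesimar has i, Saden has i, Wiluru has e. Sesimar preserves i here (none of its changes turn any other segment into i), so the proto-segment is *i.
Continuing position by position gives *bitetad; check it forward:
Sesimar: *bitetad > pitetad > pidedad  (by unconditioned shift, intervocalic voicing)
Saden: start from *bitetad.
  rule 1 (intervocalic lenition): bitetad → bisesad
  rule 2 (final devoicing): bisesad → bisesat
  rule 3: no change — bisesat
  rule 4 (vowel merger): bisesat → bisisat
  ⇒ Saden bisisat
Wiluru: *bitetad > betetad > betetod  (by vowel merger, vowel merger)
Only *bitetad yields all of Sesimar pidedad, Saden bisisat, Wiluru betetod.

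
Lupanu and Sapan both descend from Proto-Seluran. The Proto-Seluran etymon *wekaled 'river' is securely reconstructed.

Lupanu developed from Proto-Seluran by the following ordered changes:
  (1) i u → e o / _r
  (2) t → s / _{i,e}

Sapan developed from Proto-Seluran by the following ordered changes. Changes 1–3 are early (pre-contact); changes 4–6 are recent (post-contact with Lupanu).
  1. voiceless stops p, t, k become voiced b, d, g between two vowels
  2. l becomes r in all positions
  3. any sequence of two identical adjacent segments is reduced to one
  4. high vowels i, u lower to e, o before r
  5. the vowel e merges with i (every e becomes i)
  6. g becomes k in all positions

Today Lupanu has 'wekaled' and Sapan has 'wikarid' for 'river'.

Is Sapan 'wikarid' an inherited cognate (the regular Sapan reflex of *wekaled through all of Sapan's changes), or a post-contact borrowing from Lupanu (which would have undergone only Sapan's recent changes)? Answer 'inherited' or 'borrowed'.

If inherited, *wekaled would pass through all of Sapan's changes:
Sapan: *wekaled > wegaled > wegared > wigarid > wikarid  (by intervocalic voicing, unconditioned shift, vowel merger, unconditioned shift)
If borrowed from Lupanu 'wekaled' after the early changes, it would undergo only the recent ones:
  rule 4 (pre-rhotic lowering): no change (wekaled)
  rule 5 (vowel merger): wekaled → wikalid
  rule 6 (unconditioned shift): no change (wikalid)
  ⇒ as a loan: wikalid
Sapan 'wikarid' matches the inherited outcome exactly, so it is an inherited cognate, not a loan.

inherited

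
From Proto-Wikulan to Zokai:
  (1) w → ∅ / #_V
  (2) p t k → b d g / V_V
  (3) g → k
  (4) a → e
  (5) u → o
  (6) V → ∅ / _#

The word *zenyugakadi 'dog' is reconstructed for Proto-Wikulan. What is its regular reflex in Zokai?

Zokai: start from *zenyugakadi.
  rule 1: no change — zenyugakadi
  rule 2 (intervocalic voicing): zenyugakadi → zenyugagadi
  rule 3 (unconditioned shift): zenyugagadi → zenyukakadi
  rule 4 (vowel merger): zenyukakadi → zenyukekedi
  rule 5 (vowel merger): zenyukekedi → zenyokekedi
  rule 6 (apocope): zenyokekedi → zenyokeked
  ⇒ Zokai zenyokeked

zenyokeked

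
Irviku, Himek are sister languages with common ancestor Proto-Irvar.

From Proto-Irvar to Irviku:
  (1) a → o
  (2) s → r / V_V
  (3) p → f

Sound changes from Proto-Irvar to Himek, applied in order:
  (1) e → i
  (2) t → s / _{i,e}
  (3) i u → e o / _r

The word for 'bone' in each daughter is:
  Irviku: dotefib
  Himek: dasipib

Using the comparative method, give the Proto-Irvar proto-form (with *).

*datepib

Position 5: Irviku has f, Himek has p. Himek preserves p here (none of its changes turn any other segment into p), so the proto-segment is *p.
Position 2: Irviku has o, Himek has a. Himek preserves a here (none of its changes turn any other segment into a), so the proto-segment is *a.
This points to *datepib. Verify forward in each daughter:
Irviku: start from *datepib.
  rule 1 (vowel merger): datepib → dotepib
  rule 2: no change — dotepib
  rule 3 (unconditioned shift): dotepib → dotefib
  ⇒ Irviku dotefib
Himek: *datepib
  datepib → datipib   [vowel merger]
  datipib → dasipib   [palatalisation]
  dasipib (rule 3 does not apply)
  giving Himek dasipib.
*datepib is the unique common source.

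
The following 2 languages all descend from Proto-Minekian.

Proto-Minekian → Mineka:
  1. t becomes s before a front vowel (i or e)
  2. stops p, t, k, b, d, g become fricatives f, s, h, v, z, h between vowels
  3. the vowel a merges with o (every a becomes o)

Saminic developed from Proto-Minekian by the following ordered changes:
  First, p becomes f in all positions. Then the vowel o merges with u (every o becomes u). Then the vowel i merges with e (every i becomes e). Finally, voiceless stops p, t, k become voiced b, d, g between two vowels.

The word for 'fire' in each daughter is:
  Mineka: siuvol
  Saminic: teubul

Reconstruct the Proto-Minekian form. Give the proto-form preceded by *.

Position 1: Mineka has s, Saminic has t. Saminic preserves t here (none of its changes turn any other segment into t), so the proto-segment is *t.
Position 2: Mineka has i, Saminic has e. Mineka preserves i here (none of its changes turn any other segment into i), so the proto-segment is *i.
Continuing position by position gives *tiubol; check it forward:
Mineka: *tiubol > siubol > siuvol  (by palatalisation, intervocalic lenition)
Saminic: start from *tiubol.
  rule 1: no change — tiubol
  rule 2 (vowel merger): tiubol → tiubul
  rule 3 (vowel merger): tiubul → teubul
  rule 4: no change — teubul
  ⇒ Saminic teubul
No other proto-form is consistent with every reflex, so the reconstruction is *tiubol.

*tiubol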